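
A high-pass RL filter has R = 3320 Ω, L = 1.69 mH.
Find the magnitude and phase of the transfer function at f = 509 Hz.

Step 1 — Angular frequency: ω = 2π·509 = 3198 rad/s.
Step 2 — Transfer function: H(jω) = jωL/(R + jωL).
Step 3 — Numerator jωL = j·5.405; denominator R + jωL = 3320 + j5.405.
Step 4 — H = 2.65e-06 + j0.001628.
Step 5 — Magnitude: |H| = 0.001628 (-55.8 dB); phase: φ = 89.9°.

|H| = 0.001628 (-55.8 dB), φ = 89.9°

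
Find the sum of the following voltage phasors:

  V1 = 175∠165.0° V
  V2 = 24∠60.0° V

Step 1 — Convert each phasor to rectangular form:
  V1 = 175·(cos(165.0°) + j·sin(165.0°)) = -169 + j45.29 V
  V2 = 24·(cos(60.0°) + j·sin(60.0°)) = 12 + j20.78 V
Step 2 — Sum components: V_total = -157 + j66.08 V.
Step 3 — Convert to polar: |V_total| = 170.4 V, ∠V_total = 157.2°.

V_total = 170.4∠157.2° V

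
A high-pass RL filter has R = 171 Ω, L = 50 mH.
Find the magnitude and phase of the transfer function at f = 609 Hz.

Step 1 — Angular frequency: ω = 2π·609 = 3826 rad/s.
Step 2 — Transfer function: H(jω) = jωL/(R + jωL).
Step 3 — Numerator jωL = j·191.3; denominator R + jωL = 171 + j191.3.
Step 4 — H = 0.5559 + j0.4969.
Step 5 — Magnitude: |H| = 0.7456 (-2.5 dB); phase: φ = 41.8°.

|H| = 0.7456 (-2.5 dB), φ = 41.8°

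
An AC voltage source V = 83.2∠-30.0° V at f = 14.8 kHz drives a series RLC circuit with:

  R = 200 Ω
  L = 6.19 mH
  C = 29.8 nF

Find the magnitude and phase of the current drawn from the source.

Step 1 — Angular frequency: ω = 2π·f = 2π·1.48e+04 = 9.299e+04 rad/s.
Step 2 — Component impedances:
  R: Z = R = 200 Ω
  L: Z = jωL = j·9.299e+04·0.00619 = 0 + j575.6 Ω
  C: Z = 1/(jωC) = -j/(ω·C) = 0 - j360.9 Ω
Step 3 — Series combination: Z_total = R + L + C = 200 + j214.8 Ω = 293.5∠47.0° Ω.
Step 4 — Source phasor: V = 83.2∠-30.0° V = 72.05 - j41.6 V.
Step 5 — Ohm's law: I = V / Z_total = (72.05 - j41.6) / (200 + j214.8) = 0.0636 - j0.2763 A.
Step 6 — Convert to polar: |I| = 0.2835 A, ∠I = -77.0°.

I = 0.2835∠-77.0° A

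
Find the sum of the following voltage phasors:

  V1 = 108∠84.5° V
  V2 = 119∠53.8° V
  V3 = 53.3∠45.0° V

Step 1 — Convert each phasor to rectangular form:
  V1 = 108·(cos(84.5°) + j·sin(84.5°)) = 10.35 + j107.5 V
  V2 = 119·(cos(53.8°) + j·sin(53.8°)) = 70.28 + j96.03 V
  V3 = 53.3·(cos(45.0°) + j·sin(45.0°)) = 37.69 + j37.69 V
Step 2 — Sum components: V_total = 118.3 + j241.2 V.
Step 3 — Convert to polar: |V_total| = 268.7 V, ∠V_total = 63.9°.

V_total = 268.7∠63.9° V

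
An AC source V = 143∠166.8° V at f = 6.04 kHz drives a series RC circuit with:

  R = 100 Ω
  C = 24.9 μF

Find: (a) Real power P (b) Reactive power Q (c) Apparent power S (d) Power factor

Step 1 — Angular frequency: ω = 2π·f = 2π·6040 = 3.795e+04 rad/s.
Step 2 — Component impedances:
  R: Z = R = 100 Ω
  C: Z = 1/(jωC) = -j/(ω·C) = 0 - j1.058 Ω
Step 3 — Series combination: Z_total = R + C = 100 - j1.058 Ω = 100∠-0.6° Ω.
Step 4 — Source phasor: V = 143∠166.8° V = -139.2 + j32.65 V.
Step 5 — Current: I = V / Z = -1.396 + j0.3118 A = 1.43∠167.4° A.
Step 6 — Complex power: S = V·I* = 204.5 - j2.164 VA.
Step 7 — Real power: P = Re(S) = 204.5 W.
Step 8 — Reactive power: Q = Im(S) = -2.164 VAR.
Step 9 — Apparent power: |S| = 204.5 VA.
Step 10 — Power factor: PF = P/|S| = 0.9999 (leading).

(a) P = 204.5 W  (b) Q = -2.164 VAR  (c) S = 204.5 VA  (d) PF = 0.9999 (leading)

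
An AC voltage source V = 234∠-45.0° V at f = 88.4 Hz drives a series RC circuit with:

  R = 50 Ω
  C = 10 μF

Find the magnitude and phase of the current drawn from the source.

Step 1 — Angular frequency: ω = 2π·f = 2π·88.4 = 555.4 rad/s.
Step 2 — Component impedances:
  R: Z = R = 50 Ω
  C: Z = 1/(jωC) = -j/(ω·C) = 0 - j180 Ω
Step 3 — Series combination: Z_total = R + C = 50 - j180 Ω = 186.9∠-74.5° Ω.
Step 4 — Source phasor: V = 234∠-45.0° V = 165.5 - j165.5 V.
Step 5 — Ohm's law: I = V / Z_total = (165.5 - j165.5) / (50 - j180) = 1.09 + j0.6163 A.
Step 6 — Convert to polar: |I| = 1.252 A, ∠I = 29.5°.

I = 1.252∠29.5° A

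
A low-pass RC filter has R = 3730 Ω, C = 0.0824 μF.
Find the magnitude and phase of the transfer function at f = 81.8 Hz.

Step 1 — Angular frequency: ω = 2π·81.8 = 514 rad/s.
Step 2 — Transfer function: H(jω) = 1/(1 + jωRC).
Step 3 — Denominator: 1 + jωRC = 1 + j·514·3730·8.24e-08 = 1 + j0.158.
Step 4 — H = 0.9757 - j0.1541.
Step 5 — Magnitude: |H| = 0.9878 (-0.1 dB); phase: φ = -9.0°.

|H| = 0.9878 (-0.1 dB), φ = -9.0°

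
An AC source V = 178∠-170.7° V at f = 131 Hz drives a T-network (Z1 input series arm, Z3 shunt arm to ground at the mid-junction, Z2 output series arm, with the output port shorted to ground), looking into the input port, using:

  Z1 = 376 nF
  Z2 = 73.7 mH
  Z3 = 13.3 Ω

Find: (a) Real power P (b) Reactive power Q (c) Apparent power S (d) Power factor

Step 1 — Angular frequency: ω = 2π·f = 2π·131 = 823.1 rad/s.
Step 2 — Component impedances:
  Z1: Z = 1/(jωC) = -j/(ω·C) = 0 - j3231 Ω
  Z2: Z = jωL = j·823.1·0.0737 = 0 + j60.66 Ω
  Z3: Z = R = 13.3 Ω
Step 3 — With the output port shorted to ground, the output series arm Z2 runs from the junction to ground; the shunt arm Z3 also runs from the junction to ground. They appear in parallel: Z3 || Z2 = 12.69 + j2.782 Ω.
Step 4 — Series with input arm Z1: Z_in = Z1 + (Z3 || Z2) = 12.69 - j3228 Ω = 3228∠-89.8° Ω.
Step 5 — Source phasor: V = 178∠-170.7° V = -175.7 - j28.77 V.
Step 6 — Current: I = V / Z = 0.008696 - j0.05445 A = 0.05514∠-80.9° A.
Step 7 — Complex power: S = V·I* = 0.03858 - j9.814 VA.
Step 8 — Real power: P = Re(S) = 0.03858 W.
Step 9 — Reactive power: Q = Im(S) = -9.814 VAR.
Step 10 — Apparent power: |S| = 9.814 VA.
Step 11 — Power factor: PF = P/|S| = 0.003931 (leading).

(a) P = 0.03858 W  (b) Q = -9.814 VAR  (c) S = 9.814 VA  (d) PF = 0.003931 (leading)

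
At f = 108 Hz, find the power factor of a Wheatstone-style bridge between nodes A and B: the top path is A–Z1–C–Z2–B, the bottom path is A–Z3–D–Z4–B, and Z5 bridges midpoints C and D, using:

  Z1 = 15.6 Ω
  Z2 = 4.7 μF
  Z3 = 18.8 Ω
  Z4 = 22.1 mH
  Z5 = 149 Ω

Step 1 — Angular frequency: ω = 2π·f = 2π·108 = 678.6 rad/s.
Step 2 — Component impedances:
  Z1: Z = R = 15.6 Ω
  Z2: Z = 1/(jωC) = -j/(ω·C) = 0 - j313.5 Ω
  Z3: Z = R = 18.8 Ω
  Z4: Z = jωL = j·678.6·0.0221 = 0 + j15 Ω
  Z5: Z = R = 149 Ω
Step 3 — Bridge requires nodal analysis (the Z5 bridge couples midpoints C and D, so the two paths cannot be reduced to a simple series/parallel combination). Setting node B to ground and injecting 1 A at node A, the 3-node admittance system at A, C, D solves to V_A = Z_AB = 18.39 + j14.83 Ω = 23.62∠38.9° Ω.
Step 4 — Power factor: PF = cos(φ) = Re(Z)/|Z| = 18.391/23.623 = 0.7785.
Step 5 — Type: Im(Z) = 14.83 ⇒ lagging (phase φ = 38.9°).

PF = 0.7785 (lagging, φ = 38.9°)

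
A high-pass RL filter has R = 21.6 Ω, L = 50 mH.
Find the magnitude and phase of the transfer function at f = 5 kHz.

Step 1 — Angular frequency: ω = 2π·5000 = 3.142e+04 rad/s.
Step 2 — Transfer function: H(jω) = jωL/(R + jωL).
Step 3 — Numerator jωL = j·1571; denominator R + jωL = 21.6 + j1571.
Step 4 — H = 0.9998 + j0.01375.
Step 5 — Magnitude: |H| = 0.9999 (-0.0 dB); phase: φ = 0.8°.

|H| = 0.9999 (-0.0 dB), φ = 0.8°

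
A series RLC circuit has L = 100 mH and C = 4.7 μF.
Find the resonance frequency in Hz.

Step 1 — Resonance condition Im(Z)=0 gives ω₀ = 1/√(LC).
Step 2 — ω₀ = 1/√(0.1·4.7e-06) = 1459 rad/s.
Step 3 — f₀ = ω₀/(2π) = 232.2 Hz.

f₀ = 232.2 Hz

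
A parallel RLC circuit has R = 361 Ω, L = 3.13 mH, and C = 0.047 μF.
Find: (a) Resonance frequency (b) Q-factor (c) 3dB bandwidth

Step 1 — Resonance: ω₀ = 1/√(LC) = 1/√(0.00313·4.7e-08) = 8.245e+04 rad/s.
Step 2 — f₀ = ω₀/(2π) = 1.312e+04 Hz.
Step 3 — Parallel Q: Q = R/(ω₀L) = 361/(8.245e+04·0.00313) = 1.399.
Step 4 — Bandwidth: Δω = ω₀/Q = 5.894e+04 rad/s; BW = Δω/(2π) = 9380 Hz.

(a) f₀ = 1.312e+04 Hz  (b) Q = 1.399  (c) BW = 9380 Hz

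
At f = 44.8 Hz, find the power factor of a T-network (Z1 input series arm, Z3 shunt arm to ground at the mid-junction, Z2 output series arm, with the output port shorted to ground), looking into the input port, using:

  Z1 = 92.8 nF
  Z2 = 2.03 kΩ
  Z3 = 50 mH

Step 1 — Angular frequency: ω = 2π·f = 2π·44.8 = 281.5 rad/s.
Step 2 — Component impedances:
  Z1: Z = 1/(jωC) = -j/(ω·C) = 0 - j3.828e+04 Ω
  Z2: Z = R = 2030 Ω
  Z3: Z = jωL = j·281.5·0.05 = 0 + j14.07 Ω
Step 3 — With the output port shorted to ground, the output series arm Z2 runs from the junction to ground; the shunt arm Z3 also runs from the junction to ground. They appear in parallel: Z3 || Z2 = 0.09758 + j14.07 Ω.
Step 4 — Series with input arm Z1: Z_in = Z1 + (Z3 || Z2) = 0.09758 - j3.827e+04 Ω = 3.827e+04∠-90.0° Ω.
Step 5 — Power factor: PF = cos(φ) = Re(Z)/|Z| = 0.09758/3.827e+04 = 2.55e-06.
Step 6 — Type: Im(Z) = -3.827e+04 ⇒ leading (phase φ = -90.0°).

PF = 2.55e-06 (leading, φ = -90.0°)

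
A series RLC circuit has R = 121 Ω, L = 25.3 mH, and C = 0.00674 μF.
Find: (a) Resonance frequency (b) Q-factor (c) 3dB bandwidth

Step 1 — Resonance: ω₀ = 1/√(LC) = 1/√(0.0253·6.74e-09) = 7.658e+04 rad/s.
Step 2 — f₀ = ω₀/(2π) = 1.219e+04 Hz.
Step 3 — Series Q: Q = ω₀L/R = 7.658e+04·0.0253/121 = 16.01.
Step 4 — Bandwidth: Δω = ω₀/Q = 4783 rad/s; BW = Δω/(2π) = 761.2 Hz.

(a) f₀ = 1.219e+04 Hz  (b) Q = 16.01  (c) BW = 761.2 Hz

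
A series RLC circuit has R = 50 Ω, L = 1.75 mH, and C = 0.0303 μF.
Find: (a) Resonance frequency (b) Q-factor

Step 1 — Resonance condition Im(Z)=0 gives ω₀ = 1/√(LC).
Step 2 — ω₀ = 1/√(0.00175·3.03e-08) = 1.373e+05 rad/s.
Step 3 — f₀ = ω₀/(2π) = 2.186e+04 Hz.
Step 4 — Series Q: Q = ω₀L/R = 1.373e+05·0.00175/50 = 4.806.

(a) f₀ = 2.186e+04 Hz  (b) Q = 4.806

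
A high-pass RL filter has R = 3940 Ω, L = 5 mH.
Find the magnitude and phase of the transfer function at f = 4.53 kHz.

Step 1 — Angular frequency: ω = 2π·4530 = 2.846e+04 rad/s.
Step 2 — Transfer function: H(jω) = jωL/(R + jωL).
Step 3 — Numerator jωL = j·142.3; denominator R + jωL = 3940 + j142.3.
Step 4 — H = 0.001303 + j0.03607.
Step 5 — Magnitude: |H| = 0.0361 (-28.9 dB); phase: φ = 87.9°.

|H| = 0.0361 (-28.9 dB), φ = 87.9°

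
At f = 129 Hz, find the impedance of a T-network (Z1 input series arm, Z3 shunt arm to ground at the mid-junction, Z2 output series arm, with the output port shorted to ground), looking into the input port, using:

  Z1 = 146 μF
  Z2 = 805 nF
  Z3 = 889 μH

Step 1 — Angular frequency: ω = 2π·f = 2π·129 = 810.5 rad/s.
Step 2 — Component impedances:
  Z1: Z = 1/(jωC) = -j/(ω·C) = 0 - j8.45 Ω
  Z2: Z = 1/(jωC) = -j/(ω·C) = 0 - j1533 Ω
  Z3: Z = jωL = j·810.5·0.000889 = 0 + j0.7206 Ω
Step 3 — With the output port shorted to ground, the output series arm Z2 runs from the junction to ground; the shunt arm Z3 also runs from the junction to ground. They appear in parallel: Z3 || Z2 = 0 + j0.7209 Ω.
Step 4 — Series with input arm Z1: Z_in = Z1 + (Z3 || Z2) = 0 - j7.73 Ω = 7.73∠-90.0° Ω.

Z = 0 - j7.73 Ω = 7.73∠-90.0° Ω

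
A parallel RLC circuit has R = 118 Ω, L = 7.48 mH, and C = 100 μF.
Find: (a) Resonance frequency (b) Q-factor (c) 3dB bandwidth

Step 1 — Resonance: ω₀ = 1/√(LC) = 1/√(0.00748·0.0001) = 1156 rad/s.
Step 2 — f₀ = ω₀/(2π) = 184 Hz.
Step 3 — Parallel Q: Q = R/(ω₀L) = 118/(1156·0.00748) = 13.64.
Step 4 — Bandwidth: Δω = ω₀/Q = 84.75 rad/s; BW = Δω/(2π) = 13.49 Hz.

(a) f₀ = 184 Hz  (b) Q = 13.64  (c) BW = 13.49 Hz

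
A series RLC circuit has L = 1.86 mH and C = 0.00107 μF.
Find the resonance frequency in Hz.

Step 1 — Resonance condition Im(Z)=0 gives ω₀ = 1/√(LC).
Step 2 — ω₀ = 1/√(0.00186·1.07e-09) = 7.088e+05 rad/s.
Step 3 — f₀ = ω₀/(2π) = 1.128e+05 Hz.

f₀ = 1.128e+05 Hz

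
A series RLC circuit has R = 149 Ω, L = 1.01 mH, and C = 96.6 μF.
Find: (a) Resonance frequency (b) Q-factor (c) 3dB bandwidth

Step 1 — Resonance condition Im(Z)=0 gives ω₀ = 1/√(LC).
Step 2 — ω₀ = 1/√(0.00101·9.66e-05) = 3201 rad/s.
Step 3 — f₀ = ω₀/(2π) = 509.5 Hz.
Step 4 — Series Q: Q = ω₀L/R = 3201·0.00101/149 = 0.0217.
Step 5 — 3dB bandwidth: Δω = ω₀/Q = 1.475e+05 rad/s; BW = Δω/(2π) = 2.348e+04 Hz.

(a) f₀ = 509.5 Hz  (b) Q = 0.0217  (c) BW = 2.348e+04 Hz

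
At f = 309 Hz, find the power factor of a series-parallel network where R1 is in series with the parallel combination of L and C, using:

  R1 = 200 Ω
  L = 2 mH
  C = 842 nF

Step 1 — Angular frequency: ω = 2π·f = 2π·309 = 1942 rad/s.
Step 2 — Component impedances:
  R1: Z = R = 200 Ω
  L: Z = jωL = j·1942·0.002 = 0 + j3.883 Ω
  C: Z = 1/(jωC) = -j/(ω·C) = 0 - j611.7 Ω
Step 3 — Parallel branch: L || C = 1/(1/L + 1/C) = 0 + j3.908 Ω.
Step 4 — Series with R1: Z_total = R1 + (L || C) = 200 + j3.908 Ω = 200∠1.1° Ω.
Step 5 — Power factor: PF = cos(φ) = Re(Z)/|Z| = 200/200.04 = 0.9998.
Step 6 — Type: Im(Z) = 3.908 ⇒ lagging (phase φ = 1.1°).

PF = 0.9998 (lagging, φ = 1.1°)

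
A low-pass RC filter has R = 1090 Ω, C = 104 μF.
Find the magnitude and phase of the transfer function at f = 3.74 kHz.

Step 1 — Angular frequency: ω = 2π·3740 = 2.35e+04 rad/s.
Step 2 — Transfer function: H(jω) = 1/(1 + jωRC).
Step 3 — Denominator: 1 + jωRC = 1 + j·2.35e+04·1090·0.000104 = 1 + j2664.
Step 4 — H = 1.409e-07 - j0.0003754.
Step 5 — Magnitude: |H| = 0.0003754 (-68.5 dB); phase: φ = -90.0°.

|H| = 0.0003754 (-68.5 dB), φ = -90.0°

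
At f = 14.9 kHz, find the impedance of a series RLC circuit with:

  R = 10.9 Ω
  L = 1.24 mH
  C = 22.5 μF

Step 1 — Angular frequency: ω = 2π·f = 2π·1.49e+04 = 9.362e+04 rad/s.
Step 2 — Component impedances:
  R: Z = R = 10.9 Ω
  L: Z = jωL = j·9.362e+04·0.00124 = 0 + j116.1 Ω
  C: Z = 1/(jωC) = -j/(ω·C) = 0 - j0.4747 Ω
Step 3 — Series combination: Z_total = R + L + C = 10.9 + j115.6 Ω = 116.1∠84.6° Ω.

Z = 10.9 + j115.6 Ω = 116.1∠84.6° Ω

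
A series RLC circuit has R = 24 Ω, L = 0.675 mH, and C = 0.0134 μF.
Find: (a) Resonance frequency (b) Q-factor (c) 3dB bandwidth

Step 1 — Resonance condition Im(Z)=0 gives ω₀ = 1/√(LC).
Step 2 — ω₀ = 1/√(0.000675·1.34e-08) = 3.325e+05 rad/s.
Step 3 — f₀ = ω₀/(2π) = 5.292e+04 Hz.
Step 4 — Series Q: Q = ω₀L/R = 3.325e+05·0.000675/24 = 9.352.
Step 5 — 3dB bandwidth: Δω = ω₀/Q = 3.556e+04 rad/s; BW = Δω/(2π) = 5659 Hz.

(a) f₀ = 5.292e+04 Hz  (b) Q = 9.352  (c) BW = 5659 Hz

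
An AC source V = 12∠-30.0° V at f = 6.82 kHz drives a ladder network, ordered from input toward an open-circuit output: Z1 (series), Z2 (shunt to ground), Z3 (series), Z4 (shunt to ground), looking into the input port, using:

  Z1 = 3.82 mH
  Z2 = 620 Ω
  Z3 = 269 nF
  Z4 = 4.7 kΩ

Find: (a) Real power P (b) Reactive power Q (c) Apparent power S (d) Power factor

Step 1 — Angular frequency: ω = 2π·f = 2π·6820 = 4.285e+04 rad/s.
Step 2 — Component impedances:
  Z1: Z = jωL = j·4.285e+04·0.00382 = 0 + j163.7 Ω
  Z2: Z = R = 620 Ω
  Z3: Z = 1/(jωC) = -j/(ω·C) = 0 - j86.75 Ω
  Z4: Z = R = 4700 Ω
Step 3 — Ladder network (open output): work backward from the far end, alternating series and parallel combinations. Z_in = 547.8 + j162.5 Ω = 571.4∠16.5° Ω.
Step 4 — Source phasor: V = 12∠-30.0° V = 10.39 - j6 V.
Step 5 — Current: I = V / Z = 0.01445 - j0.01524 A = 0.021∠-46.5° A.
Step 6 — Complex power: S = V·I* = 0.2416 + j0.07169 VA.
Step 7 — Real power: P = Re(S) = 0.2416 W.
Step 8 — Reactive power: Q = Im(S) = 0.07169 VAR.
Step 9 — Apparent power: |S| = 0.252 VA.
Step 10 — Power factor: PF = P/|S| = 0.9587 (lagging).

(a) P = 0.2416 W  (b) Q = 0.07169 VAR  (c) S = 0.252 VA  (d) PF = 0.9587 (lagging)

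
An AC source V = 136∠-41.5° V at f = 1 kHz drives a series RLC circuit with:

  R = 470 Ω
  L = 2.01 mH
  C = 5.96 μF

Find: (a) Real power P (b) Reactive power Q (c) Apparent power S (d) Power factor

Step 1 — Angular frequency: ω = 2π·f = 2π·1000 = 6283 rad/s.
Step 2 — Component impedances:
  R: Z = R = 470 Ω
  L: Z = jωL = j·6283·0.00201 = 0 + j12.63 Ω
  C: Z = 1/(jωC) = -j/(ω·C) = 0 - j26.7 Ω
Step 3 — Series combination: Z_total = R + L + C = 470 - j14.07 Ω = 470.2∠-1.7° Ω.
Step 4 — Source phasor: V = 136∠-41.5° V = 101.9 - j90.12 V.
Step 5 — Current: I = V / Z = 0.2223 - j0.1851 A = 0.2892∠-39.8° A.
Step 6 — Complex power: S = V·I* = 39.32 - j1.177 VA.
Step 7 — Real power: P = Re(S) = 39.32 W.
Step 8 — Reactive power: Q = Im(S) = -1.177 VAR.
Step 9 — Apparent power: |S| = 39.34 VA.
Step 10 — Power factor: PF = P/|S| = 0.9996 (leading).

(a) P = 39.32 W  (b) Q = -1.177 VAR  (c) S = 39.34 VA  (d) PF = 0.9996 (leading)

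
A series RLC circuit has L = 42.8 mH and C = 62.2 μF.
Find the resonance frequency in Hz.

Step 1 — Resonance condition Im(Z)=0 gives ω₀ = 1/√(LC).
Step 2 — ω₀ = 1/√(0.0428·6.22e-05) = 612.9 rad/s.
Step 3 — f₀ = ω₀/(2π) = 97.54 Hz.

f₀ = 97.54 Hz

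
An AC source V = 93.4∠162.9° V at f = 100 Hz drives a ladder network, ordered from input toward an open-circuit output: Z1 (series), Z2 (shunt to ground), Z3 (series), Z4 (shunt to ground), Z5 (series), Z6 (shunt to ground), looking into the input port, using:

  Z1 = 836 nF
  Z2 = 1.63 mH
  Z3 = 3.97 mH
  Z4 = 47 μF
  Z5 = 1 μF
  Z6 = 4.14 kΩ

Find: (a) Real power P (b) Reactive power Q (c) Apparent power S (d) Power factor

Step 1 — Angular frequency: ω = 2π·f = 2π·100 = 628.3 rad/s.
Step 2 — Component impedances:
  Z1: Z = 1/(jωC) = -j/(ω·C) = 0 - j1904 Ω
  Z2: Z = jωL = j·628.3·0.00163 = 0 + j1.024 Ω
  Z3: Z = jωL = j·628.3·0.00397 = 0 + j2.494 Ω
  Z4: Z = 1/(jωC) = -j/(ω·C) = 0 - j33.86 Ω
  Z5: Z = 1/(jωC) = -j/(ω·C) = 0 - j1592 Ω
  Z6: Z = R = 4140 Ω
Step 3 — Ladder network (open output): work backward from the far end, alternating series and parallel combinations. Z_in = 0.0002751 - j1903 Ω = 1903∠-90.0° Ω.
Step 4 — Source phasor: V = 93.4∠162.9° V = -89.27 + j27.46 V.
Step 5 — Current: I = V / Z = -0.01443 - j0.04692 A = 0.04909∠-107.1° A.
Step 6 — Complex power: S = V·I* = 6.628e-07 - j4.585 VA.
Step 7 — Real power: P = Re(S) = 6.628e-07 W.
Step 8 — Reactive power: Q = Im(S) = -4.585 VAR.
Step 9 — Apparent power: |S| = 4.585 VA.
Step 10 — Power factor: PF = P/|S| = 1.446e-07 (leading).

(a) P = 6.628e-07 W  (b) Q = -4.585 VAR  (c) S = 4.585 VA  (d) PF = 1.446e-07 (leading)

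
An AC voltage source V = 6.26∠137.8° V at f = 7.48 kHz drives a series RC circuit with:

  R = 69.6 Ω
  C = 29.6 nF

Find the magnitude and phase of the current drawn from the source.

Step 1 — Angular frequency: ω = 2π·f = 2π·7480 = 4.7e+04 rad/s.
Step 2 — Component impedances:
  R: Z = R = 69.6 Ω
  C: Z = 1/(jωC) = -j/(ω·C) = 0 - j718.8 Ω
Step 3 — Series combination: Z_total = R + C = 69.6 - j718.8 Ω = 722.2∠-84.5° Ω.
Step 4 — Source phasor: V = 6.26∠137.8° V = -4.637 + j4.205 V.
Step 5 — Ohm's law: I = V / Z_total = (-4.637 + j4.205) / (69.6 - j718.8) = -0.006414 - j0.00583 A.
Step 6 — Convert to polar: |I| = 0.008668 A, ∠I = -137.7°.

I = 0.008668∠-137.7° A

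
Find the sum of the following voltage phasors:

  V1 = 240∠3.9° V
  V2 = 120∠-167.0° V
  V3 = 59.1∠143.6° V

Step 1 — Convert each phasor to rectangular form:
  V1 = 240·(cos(3.9°) + j·sin(3.9°)) = 239.4 + j16.32 V
  V2 = 120·(cos(-167.0°) + j·sin(-167.0°)) = -116.9 - j26.99 V
  V3 = 59.1·(cos(143.6°) + j·sin(143.6°)) = -47.57 + j35.07 V
Step 2 — Sum components: V_total = 74.95 + j24.4 V.
Step 3 — Convert to polar: |V_total| = 78.82 V, ∠V_total = 18.0°.

V_total = 78.82∠18.0° V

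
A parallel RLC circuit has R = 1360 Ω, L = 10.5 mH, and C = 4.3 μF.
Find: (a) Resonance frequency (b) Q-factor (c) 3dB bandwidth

Step 1 — Resonance: ω₀ = 1/√(LC) = 1/√(0.0105·4.3e-06) = 4706 rad/s.
Step 2 — f₀ = ω₀/(2π) = 749 Hz.
Step 3 — Parallel Q: Q = R/(ω₀L) = 1360/(4706·0.0105) = 27.52.
Step 4 — Bandwidth: Δω = ω₀/Q = 171 rad/s; BW = Δω/(2π) = 27.22 Hz.

(a) f₀ = 749 Hz  (b) Q = 27.52  (c) BW = 27.22 Hz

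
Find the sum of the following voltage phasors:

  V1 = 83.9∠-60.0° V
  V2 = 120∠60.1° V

Step 1 — Convert each phasor to rectangular form:
  V1 = 83.9·(cos(-60.0°) + j·sin(-60.0°)) = 41.95 - j72.66 V
  V2 = 120·(cos(60.1°) + j·sin(60.1°)) = 59.82 + j104 V
Step 2 — Sum components: V_total = 101.8 + j31.37 V.
Step 3 — Convert to polar: |V_total| = 106.5 V, ∠V_total = 17.1°.

V_total = 106.5∠17.1° V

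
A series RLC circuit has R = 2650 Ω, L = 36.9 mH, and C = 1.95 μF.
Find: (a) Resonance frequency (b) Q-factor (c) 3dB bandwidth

Step 1 — Resonance: ω₀ = 1/√(LC) = 1/√(0.0369·1.95e-06) = 3728 rad/s.
Step 2 — f₀ = ω₀/(2π) = 593.3 Hz.
Step 3 — Series Q: Q = ω₀L/R = 3728·0.0369/2650 = 0.05191.
Step 4 — Bandwidth: Δω = ω₀/Q = 7.182e+04 rad/s; BW = Δω/(2π) = 1.143e+04 Hz.

(a) f₀ = 593.3 Hz  (b) Q = 0.05191  (c) BW = 1.143e+04 Hz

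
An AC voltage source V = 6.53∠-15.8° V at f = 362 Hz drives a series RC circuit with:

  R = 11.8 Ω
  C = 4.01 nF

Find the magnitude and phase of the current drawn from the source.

Step 1 — Angular frequency: ω = 2π·f = 2π·362 = 2275 rad/s.
Step 2 — Component impedances:
  R: Z = R = 11.8 Ω
  C: Z = 1/(jωC) = -j/(ω·C) = 0 - j1.096e+05 Ω
Step 3 — Series combination: Z_total = R + C = 11.8 - j1.096e+05 Ω = 1.096e+05∠-90.0° Ω.
Step 4 — Source phasor: V = 6.53∠-15.8° V = 6.283 - j1.778 V.
Step 5 — Ohm's law: I = V / Z_total = (6.283 - j1.778) / (11.8 - j1.096e+05) = 1.622e-05 + j5.731e-05 A.
Step 6 — Convert to polar: |I| = 5.956e-05 A, ∠I = 74.2°.

I = 5.956e-05∠74.2° A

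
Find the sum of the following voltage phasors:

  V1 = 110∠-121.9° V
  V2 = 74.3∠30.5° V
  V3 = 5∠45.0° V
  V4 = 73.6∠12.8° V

Step 1 — Convert each phasor to rectangular form:
  V1 = 110·(cos(-121.9°) + j·sin(-121.9°)) = -58.13 - j93.39 V
  V2 = 74.3·(cos(30.5°) + j·sin(30.5°)) = 64.02 + j37.71 V
  V3 = 5·(cos(45.0°) + j·sin(45.0°)) = 3.536 + j3.536 V
  V4 = 73.6·(cos(12.8°) + j·sin(12.8°)) = 71.77 + j16.31 V
Step 2 — Sum components: V_total = 81.2 - j35.84 V.
Step 3 — Convert to polar: |V_total| = 88.75 V, ∠V_total = -23.8°.

V_total = 88.75∠-23.8° V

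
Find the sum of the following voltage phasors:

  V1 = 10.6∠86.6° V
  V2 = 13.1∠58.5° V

Step 1 — Convert each phasor to rectangular form:
  V1 = 10.6·(cos(86.6°) + j·sin(86.6°)) = 0.6286 + j10.58 V
  V2 = 13.1·(cos(58.5°) + j·sin(58.5°)) = 6.845 + j11.17 V
Step 2 — Sum components: V_total = 7.473 + j21.75 V.
Step 3 — Convert to polar: |V_total| = 23 V, ∠V_total = 71.0°.

V_total = 23∠71.0° V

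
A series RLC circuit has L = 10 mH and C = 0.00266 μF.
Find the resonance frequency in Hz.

Step 1 — Resonance condition Im(Z)=0 gives ω₀ = 1/√(LC).
Step 2 — ω₀ = 1/√(0.01·2.66e-09) = 1.939e+05 rad/s.
Step 3 — f₀ = ω₀/(2π) = 3.086e+04 Hz.

f₀ = 3.086e+04 Hz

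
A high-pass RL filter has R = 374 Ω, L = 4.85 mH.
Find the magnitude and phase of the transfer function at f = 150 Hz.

Step 1 — Angular frequency: ω = 2π·150 = 942.5 rad/s.
Step 2 — Transfer function: H(jω) = jωL/(R + jωL).
Step 3 — Numerator jωL = j·4.571; denominator R + jωL = 374 + j4.571.
Step 4 — H = 0.0001494 + j0.01222.
Step 5 — Magnitude: |H| = 0.01222 (-38.3 dB); phase: φ = 89.3°.

|H| = 0.01222 (-38.3 dB), φ = 89.3°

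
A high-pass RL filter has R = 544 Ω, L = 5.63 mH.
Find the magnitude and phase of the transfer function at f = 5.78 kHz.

Step 1 — Angular frequency: ω = 2π·5780 = 3.632e+04 rad/s.
Step 2 — Transfer function: H(jω) = jωL/(R + jωL).
Step 3 — Numerator jωL = j·204.5; denominator R + jωL = 544 + j204.5.
Step 4 — H = 0.1238 + j0.3293.
Step 5 — Magnitude: |H| = 0.3518 (-9.1 dB); phase: φ = 69.4°.

|H| = 0.3518 (-9.1 dB), φ = 69.4°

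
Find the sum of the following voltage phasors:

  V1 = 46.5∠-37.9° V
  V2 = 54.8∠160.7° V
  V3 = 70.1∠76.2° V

Step 1 — Convert each phasor to rectangular form:
  V1 = 46.5·(cos(-37.9°) + j·sin(-37.9°)) = 36.69 - j28.56 V
  V2 = 54.8·(cos(160.7°) + j·sin(160.7°)) = -51.72 + j18.11 V
  V3 = 70.1·(cos(76.2°) + j·sin(76.2°)) = 16.72 + j68.08 V
Step 2 — Sum components: V_total = 1.693 + j57.62 V.
Step 3 — Convert to polar: |V_total| = 57.65 V, ∠V_total = 88.3°.

V_total = 57.65∠88.3° V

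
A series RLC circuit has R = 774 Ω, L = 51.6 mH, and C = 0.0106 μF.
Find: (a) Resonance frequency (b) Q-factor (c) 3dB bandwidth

Step 1 — Resonance condition Im(Z)=0 gives ω₀ = 1/√(LC).
Step 2 — ω₀ = 1/√(0.0516·1.06e-08) = 4.276e+04 rad/s.
Step 3 — f₀ = ω₀/(2π) = 6805 Hz.
Step 4 — Series Q: Q = ω₀L/R = 4.276e+04·0.0516/774 = 2.851.
Step 5 — 3dB bandwidth: Δω = ω₀/Q = 1.5e+04 rad/s; BW = Δω/(2π) = 2387 Hz.

(a) f₀ = 6805 Hz  (b) Q = 2.851  (c) BW = 2387 Hz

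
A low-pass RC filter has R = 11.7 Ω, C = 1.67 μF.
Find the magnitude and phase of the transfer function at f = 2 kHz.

Step 1 — Angular frequency: ω = 2π·2000 = 1.257e+04 rad/s.
Step 2 — Transfer function: H(jω) = 1/(1 + jωRC).
Step 3 — Denominator: 1 + jωRC = 1 + j·1.257e+04·11.7·1.67e-06 = 1 + j0.2455.
Step 4 — H = 0.9431 - j0.2316.
Step 5 — Magnitude: |H| = 0.9712 (-0.3 dB); phase: φ = -13.8°.

|H| = 0.9712 (-0.3 dB), φ = -13.8°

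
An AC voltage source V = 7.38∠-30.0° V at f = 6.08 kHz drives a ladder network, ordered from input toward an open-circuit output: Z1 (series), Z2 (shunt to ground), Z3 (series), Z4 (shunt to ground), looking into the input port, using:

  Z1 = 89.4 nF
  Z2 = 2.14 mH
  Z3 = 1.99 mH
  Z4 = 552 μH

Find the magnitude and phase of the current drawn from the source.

Step 1 — Angular frequency: ω = 2π·f = 2π·6080 = 3.82e+04 rad/s.
Step 2 — Component impedances:
  Z1: Z = 1/(jωC) = -j/(ω·C) = 0 - j292.8 Ω
  Z2: Z = jωL = j·3.82e+04·0.00214 = 0 + j81.75 Ω
  Z3: Z = jωL = j·3.82e+04·0.00199 = 0 + j76.02 Ω
  Z4: Z = jωL = j·3.82e+04·0.000552 = 0 + j21.09 Ω
Step 3 — Ladder network (open output): work backward from the far end, alternating series and parallel combinations. Z_in = 0 - j248.4 Ω = 248.4∠-90.0° Ω.
Step 4 — Source phasor: V = 7.38∠-30.0° V = 6.391 - j3.69 V.
Step 5 — Ohm's law: I = V / Z_total = (6.391 - j3.69) / (0 - j248.4) = 0.01485 + j0.02573 A.
Step 6 — Convert to polar: |I| = 0.02971 A, ∠I = 60.0°.

I = 0.02971∠60.0° A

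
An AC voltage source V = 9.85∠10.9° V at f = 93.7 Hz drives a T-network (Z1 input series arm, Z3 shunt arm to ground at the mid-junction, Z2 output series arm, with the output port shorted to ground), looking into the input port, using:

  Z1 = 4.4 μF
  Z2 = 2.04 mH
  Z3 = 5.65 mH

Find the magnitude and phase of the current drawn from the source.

Step 1 — Angular frequency: ω = 2π·f = 2π·93.7 = 588.7 rad/s.
Step 2 — Component impedances:
  Z1: Z = 1/(jωC) = -j/(ω·C) = 0 - j386 Ω
  Z2: Z = jωL = j·588.7·0.00204 = 0 + j1.201 Ω
  Z3: Z = jωL = j·588.7·0.00565 = 0 + j3.326 Ω
Step 3 — With the output port shorted to ground, the output series arm Z2 runs from the junction to ground; the shunt arm Z3 also runs from the junction to ground. They appear in parallel: Z3 || Z2 = 0 + j0.8824 Ω.
Step 4 — Series with input arm Z1: Z_in = Z1 + (Z3 || Z2) = 0 - j385.2 Ω = 385.2∠-90.0° Ω.
Step 5 — Source phasor: V = 9.85∠10.9° V = 9.672 + j1.863 V.
Step 6 — Ohm's law: I = V / Z_total = (9.672 + j1.863) / (0 - j385.2) = -0.004836 + j0.02511 A.
Step 7 — Convert to polar: |I| = 0.02557 A, ∠I = 100.9°.

I = 0.02557∠100.9° A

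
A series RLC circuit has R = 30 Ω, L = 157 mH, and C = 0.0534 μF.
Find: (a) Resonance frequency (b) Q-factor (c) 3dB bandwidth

Step 1 — Resonance: ω₀ = 1/√(LC) = 1/√(0.157·5.34e-08) = 1.092e+04 rad/s.
Step 2 — f₀ = ω₀/(2π) = 1738 Hz.
Step 3 — Series Q: Q = ω₀L/R = 1.092e+04·0.157/30 = 57.16.
Step 4 — Bandwidth: Δω = ω₀/Q = 191.1 rad/s; BW = Δω/(2π) = 30.41 Hz.

(a) f₀ = 1738 Hz  (b) Q = 57.16  (c) BW = 30.41 Hz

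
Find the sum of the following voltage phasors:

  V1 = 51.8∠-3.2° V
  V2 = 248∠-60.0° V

Step 1 — Convert each phasor to rectangular form:
  V1 = 51.8·(cos(-3.2°) + j·sin(-3.2°)) = 51.72 - j2.892 V
  V2 = 248·(cos(-60.0°) + j·sin(-60.0°)) = 124 - j214.8 V
Step 2 — Sum components: V_total = 175.7 - j217.7 V.
Step 3 — Convert to polar: |V_total| = 279.7 V, ∠V_total = -51.1°.

V_total = 279.7∠-51.1° V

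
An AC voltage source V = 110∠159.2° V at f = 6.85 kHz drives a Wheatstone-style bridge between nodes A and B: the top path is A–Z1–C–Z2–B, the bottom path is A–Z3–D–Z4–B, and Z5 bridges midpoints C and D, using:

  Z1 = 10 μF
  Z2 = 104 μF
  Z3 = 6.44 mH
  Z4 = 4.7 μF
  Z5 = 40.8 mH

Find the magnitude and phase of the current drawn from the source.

Step 1 — Angular frequency: ω = 2π·f = 2π·6850 = 4.304e+04 rad/s.
Step 2 — Component impedances:
  Z1: Z = 1/(jωC) = -j/(ω·C) = 0 - j2.323 Ω
  Z2: Z = 1/(jωC) = -j/(ω·C) = 0 - j0.2234 Ω
  Z3: Z = jωL = j·4.304e+04·0.00644 = 0 + j277.2 Ω
  Z4: Z = 1/(jωC) = -j/(ω·C) = 0 - j4.943 Ω
  Z5: Z = jωL = j·4.304e+04·0.0408 = 0 + j1756 Ω
Step 3 — Bridge requires nodal analysis (the Z5 bridge couples midpoints C and D, so the two paths cannot be reduced to a simple series/parallel combination). Setting node B to ground and injecting 1 A at node A, the 3-node admittance system at A, C, D solves to V_A = Z_AB = 0 - j2.571 Ω = 2.571∠-90.0° Ω.
Step 4 — Source phasor: V = 110∠159.2° V = -102.8 + j39.06 V.
Step 5 — Ohm's law: I = V / Z_total = (-102.8 + j39.06) / (0 - j2.571) = -15.19 - j40 A.
Step 6 — Convert to polar: |I| = 42.79 A, ∠I = -110.8°.

I = 42.79∠-110.8° A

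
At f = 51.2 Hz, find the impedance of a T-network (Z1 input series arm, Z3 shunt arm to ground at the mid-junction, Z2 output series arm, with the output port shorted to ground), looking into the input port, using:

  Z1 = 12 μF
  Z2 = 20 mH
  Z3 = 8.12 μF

Step 1 — Angular frequency: ω = 2π·f = 2π·51.2 = 321.7 rad/s.
Step 2 — Component impedances:
  Z1: Z = 1/(jωC) = -j/(ω·C) = 0 - j259 Ω
  Z2: Z = jωL = j·321.7·0.02 = 0 + j6.434 Ω
  Z3: Z = 1/(jωC) = -j/(ω·C) = 0 - j382.8 Ω
Step 3 — With the output port shorted to ground, the output series arm Z2 runs from the junction to ground; the shunt arm Z3 also runs from the junction to ground. They appear in parallel: Z3 || Z2 = 0 + j6.544 Ω.
Step 4 — Series with input arm Z1: Z_in = Z1 + (Z3 || Z2) = 0 - j252.5 Ω = 252.5∠-90.0° Ω.

Z = 0 - j252.5 Ω = 252.5∠-90.0° Ω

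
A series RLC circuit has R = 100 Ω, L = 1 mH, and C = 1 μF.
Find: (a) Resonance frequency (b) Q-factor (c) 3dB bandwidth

Step 1 — Resonance condition Im(Z)=0 gives ω₀ = 1/√(LC).
Step 2 — ω₀ = 1/√(0.001·1e-06) = 3.162e+04 rad/s.
Step 3 — f₀ = ω₀/(2π) = 5033 Hz.
Step 4 — Series Q: Q = ω₀L/R = 3.162e+04·0.001/100 = 0.3162.
Step 5 — 3dB bandwidth: Δω = ω₀/Q = 1e+05 rad/s; BW = Δω/(2π) = 1.592e+04 Hz.

(a) f₀ = 5033 Hz  (b) Q = 0.3162  (c) BW = 1.592e+04 Hz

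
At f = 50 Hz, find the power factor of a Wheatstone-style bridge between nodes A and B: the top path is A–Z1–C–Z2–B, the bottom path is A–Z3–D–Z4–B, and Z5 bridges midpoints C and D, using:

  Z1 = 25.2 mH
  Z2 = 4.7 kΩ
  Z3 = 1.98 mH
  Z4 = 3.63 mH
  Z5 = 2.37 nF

Step 1 — Angular frequency: ω = 2π·f = 2π·50 = 314.2 rad/s.
Step 2 — Component impedances:
  Z1: Z = jωL = j·314.2·0.0252 = 0 + j7.917 Ω
  Z2: Z = R = 4700 Ω
  Z3: Z = jωL = j·314.2·0.00198 = 0 + j0.622 Ω
  Z4: Z = jωL = j·314.2·0.00363 = 0 + j1.14 Ω
  Z5: Z = 1/(jωC) = -j/(ω·C) = 0 - j1.343e+06 Ω
Step 3 — Bridge requires nodal analysis (the Z5 bridge couples midpoints C and D, so the two paths cannot be reduced to a simple series/parallel combination). Setting node B to ground and injecting 1 A at node A, the 3-node admittance system at A, C, D solves to V_A = Z_AB = 0.0006609 + j1.762 Ω = 1.762∠90.0° Ω.
Step 4 — Power factor: PF = cos(φ) = Re(Z)/|Z| = 0.00066089/1.7624 = 0.000375.
Step 5 — Type: Im(Z) = 1.762 ⇒ lagging (phase φ = 90.0°).

PF = 0.000375 (lagging, φ = 90.0°)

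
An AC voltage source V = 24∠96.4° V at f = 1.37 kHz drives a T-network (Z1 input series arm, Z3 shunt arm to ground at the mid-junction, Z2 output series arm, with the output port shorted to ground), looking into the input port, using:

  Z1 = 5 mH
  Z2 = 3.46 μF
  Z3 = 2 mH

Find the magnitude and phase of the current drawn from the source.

Step 1 — Angular frequency: ω = 2π·f = 2π·1370 = 8608 rad/s.
Step 2 — Component impedances:
  Z1: Z = jωL = j·8608·0.005 = 0 + j43.04 Ω
  Z2: Z = 1/(jωC) = -j/(ω·C) = 0 - j33.58 Ω
  Z3: Z = jωL = j·8608·0.002 = 0 + j17.22 Ω
Step 3 — With the output port shorted to ground, the output series arm Z2 runs from the junction to ground; the shunt arm Z3 also runs from the junction to ground. They appear in parallel: Z3 || Z2 = 0 + j35.33 Ω.
Step 4 — Series with input arm Z1: Z_in = Z1 + (Z3 || Z2) = 0 + j78.37 Ω = 78.37∠90.0° Ω.
Step 5 — Source phasor: V = 24∠96.4° V = -2.675 + j23.85 V.
Step 6 — Ohm's law: I = V / Z_total = (-2.675 + j23.85) / (0 + j78.37) = 0.3043 + j0.03413 A.
Step 7 — Convert to polar: |I| = 0.3062 A, ∠I = 6.4°.

I = 0.3062∠6.4° A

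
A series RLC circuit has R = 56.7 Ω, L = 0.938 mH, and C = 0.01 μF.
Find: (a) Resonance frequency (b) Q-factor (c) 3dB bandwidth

Step 1 — Resonance: ω₀ = 1/√(LC) = 1/√(0.000938·1e-08) = 3.265e+05 rad/s.
Step 2 — f₀ = ω₀/(2π) = 5.197e+04 Hz.
Step 3 — Series Q: Q = ω₀L/R = 3.265e+05·0.000938/56.7 = 5.402.
Step 4 — Bandwidth: Δω = ω₀/Q = 6.045e+04 rad/s; BW = Δω/(2π) = 9621 Hz.

(a) f₀ = 5.197e+04 Hz  (b) Q = 5.402  (c) BW = 9621 Hz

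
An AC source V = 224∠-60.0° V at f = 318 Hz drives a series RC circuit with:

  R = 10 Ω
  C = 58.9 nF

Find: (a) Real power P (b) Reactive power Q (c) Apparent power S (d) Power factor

Step 1 — Angular frequency: ω = 2π·f = 2π·318 = 1998 rad/s.
Step 2 — Component impedances:
  R: Z = R = 10 Ω
  C: Z = 1/(jωC) = -j/(ω·C) = 0 - j8497 Ω
Step 3 — Series combination: Z_total = R + C = 10 - j8497 Ω = 8497∠-89.9° Ω.
Step 4 — Source phasor: V = 224∠-60.0° V = 112 - j194 V.
Step 5 — Current: I = V / Z = 0.02285 + j0.01315 A = 0.02636∠29.9° A.
Step 6 — Complex power: S = V·I* = 0.006949 - j5.905 VA.
Step 7 — Real power: P = Re(S) = 0.006949 W.
Step 8 — Reactive power: Q = Im(S) = -5.905 VAR.
Step 9 — Apparent power: |S| = 5.905 VA.
Step 10 — Power factor: PF = P/|S| = 0.001177 (leading).

(a) P = 0.006949 W  (b) Q = -5.905 VAR  (c) S = 5.905 VA  (d) PF = 0.001177 (leading)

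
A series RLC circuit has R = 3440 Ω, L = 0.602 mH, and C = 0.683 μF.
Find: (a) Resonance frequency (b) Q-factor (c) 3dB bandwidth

Step 1 — Resonance: ω₀ = 1/√(LC) = 1/√(0.000602·6.83e-07) = 4.932e+04 rad/s.
Step 2 — f₀ = ω₀/(2π) = 7849 Hz.
Step 3 — Series Q: Q = ω₀L/R = 4.932e+04·0.000602/3440 = 0.00863.
Step 4 — Bandwidth: Δω = ω₀/Q = 5.714e+06 rad/s; BW = Δω/(2π) = 9.095e+05 Hz.

(a) f₀ = 7849 Hz  (b) Q = 0.00863  (c) BW = 9.095e+05 Hz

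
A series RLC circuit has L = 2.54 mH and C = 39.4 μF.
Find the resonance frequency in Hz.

Step 1 — Resonance condition Im(Z)=0 gives ω₀ = 1/√(LC).
Step 2 — ω₀ = 1/√(0.00254·3.94e-05) = 3161 rad/s.
Step 3 — f₀ = ω₀/(2π) = 503.1 Hz.

f₀ = 503.1 Hz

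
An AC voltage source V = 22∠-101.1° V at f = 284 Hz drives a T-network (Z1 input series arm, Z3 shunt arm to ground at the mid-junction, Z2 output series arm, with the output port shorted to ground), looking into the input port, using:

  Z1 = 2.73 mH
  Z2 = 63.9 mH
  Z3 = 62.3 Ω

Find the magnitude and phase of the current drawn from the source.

Step 1 — Angular frequency: ω = 2π·f = 2π·284 = 1784 rad/s.
Step 2 — Component impedances:
  Z1: Z = jωL = j·1784·0.00273 = 0 + j4.871 Ω
  Z2: Z = jωL = j·1784·0.0639 = 0 + j114 Ω
  Z3: Z = R = 62.3 Ω
Step 3 — With the output port shorted to ground, the output series arm Z2 runs from the junction to ground; the shunt arm Z3 also runs from the junction to ground. They appear in parallel: Z3 || Z2 = 47.98 + j26.21 Ω.
Step 4 — Series with input arm Z1: Z_in = Z1 + (Z3 || Z2) = 47.98 + j31.09 Ω = 57.17∠32.9° Ω.
Step 5 — Source phasor: V = 22∠-101.1° V = -4.235 - j21.59 V.
Step 6 — Ohm's law: I = V / Z_total = (-4.235 - j21.59) / (47.98 + j31.09) = -0.2675 - j0.2766 A.
Step 7 — Convert to polar: |I| = 0.3848 A, ∠I = -134.0°.

I = 0.3848∠-134.0° A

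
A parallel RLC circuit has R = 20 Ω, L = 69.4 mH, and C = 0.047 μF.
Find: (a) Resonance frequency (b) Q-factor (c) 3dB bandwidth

Step 1 — Resonance: ω₀ = 1/√(LC) = 1/√(0.0694·4.7e-08) = 1.751e+04 rad/s.
Step 2 — f₀ = ω₀/(2π) = 2787 Hz.
Step 3 — Parallel Q: Q = R/(ω₀L) = 20/(1.751e+04·0.0694) = 0.01646.
Step 4 — Bandwidth: Δω = ω₀/Q = 1.064e+06 rad/s; BW = Δω/(2π) = 1.693e+05 Hz.

(a) f₀ = 2787 Hz  (b) Q = 0.01646  (c) BW = 1.693e+05 Hz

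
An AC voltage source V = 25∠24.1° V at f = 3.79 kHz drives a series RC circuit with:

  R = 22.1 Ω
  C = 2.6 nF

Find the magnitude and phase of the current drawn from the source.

Step 1 — Angular frequency: ω = 2π·f = 2π·3790 = 2.381e+04 rad/s.
Step 2 — Component impedances:
  R: Z = R = 22.1 Ω
  C: Z = 1/(jωC) = -j/(ω·C) = 0 - j1.615e+04 Ω
Step 3 — Series combination: Z_total = R + C = 22.1 - j1.615e+04 Ω = 1.615e+04∠-89.9° Ω.
Step 4 — Source phasor: V = 25∠24.1° V = 22.82 + j10.21 V.
Step 5 — Ohm's law: I = V / Z_total = (22.82 + j10.21) / (22.1 - j1.615e+04) = -0.0006301 + j0.001414 A.
Step 6 — Convert to polar: |I| = 0.001548 A, ∠I = 114.0°.

I = 0.001548∠114.0° A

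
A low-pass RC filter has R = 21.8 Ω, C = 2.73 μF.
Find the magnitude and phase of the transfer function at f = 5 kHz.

Step 1 — Angular frequency: ω = 2π·5000 = 3.142e+04 rad/s.
Step 2 — Transfer function: H(jω) = 1/(1 + jωRC).
Step 3 — Denominator: 1 + jωRC = 1 + j·3.142e+04·21.8·2.73e-06 = 1 + j1.87.
Step 4 — H = 0.2224 - j0.4159.
Step 5 — Magnitude: |H| = 0.4716 (-6.5 dB); phase: φ = -61.9°.

|H| = 0.4716 (-6.5 dB), φ = -61.9°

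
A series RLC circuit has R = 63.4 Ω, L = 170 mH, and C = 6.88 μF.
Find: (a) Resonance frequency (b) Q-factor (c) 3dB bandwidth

Step 1 — Resonance: ω₀ = 1/√(LC) = 1/√(0.17·6.88e-06) = 924.7 rad/s.
Step 2 — f₀ = ω₀/(2π) = 147.2 Hz.
Step 3 — Series Q: Q = ω₀L/R = 924.7·0.17/63.4 = 2.479.
Step 4 — Bandwidth: Δω = ω₀/Q = 372.9 rad/s; BW = Δω/(2π) = 59.36 Hz.

(a) f₀ = 147.2 Hz  (b) Q = 2.479  (c) BW = 59.36 Hz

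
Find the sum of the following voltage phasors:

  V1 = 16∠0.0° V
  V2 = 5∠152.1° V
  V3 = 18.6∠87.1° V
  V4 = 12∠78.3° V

Step 1 — Convert each phasor to rectangular form:
  V1 = 16·(cos(0.0°) + j·sin(0.0°)) = 16 V
  V2 = 5·(cos(152.1°) + j·sin(152.1°)) = -4.419 + j2.34 V
  V3 = 18.6·(cos(87.1°) + j·sin(87.1°)) = 0.941 + j18.58 V
  V4 = 12·(cos(78.3°) + j·sin(78.3°)) = 2.433 + j11.75 V
Step 2 — Sum components: V_total = 14.96 + j32.67 V.
Step 3 — Convert to polar: |V_total| = 35.93 V, ∠V_total = 65.4°.

V_total = 35.93∠65.4° V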